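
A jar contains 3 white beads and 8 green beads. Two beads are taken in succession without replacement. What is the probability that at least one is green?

52/55

P(no green) = 3/11 × 2/10 = 6/110 = 3/55.
P(at least one) = 1 − 3/55 = 52/55.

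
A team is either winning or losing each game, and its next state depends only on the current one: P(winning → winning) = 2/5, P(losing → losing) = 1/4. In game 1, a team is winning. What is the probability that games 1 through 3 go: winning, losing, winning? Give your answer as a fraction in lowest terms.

9/20

Game 1 is given. For each transition, use the conditional probability from the current state:
P(losing | winning) = 3/5; P(winning | losing) = 3/4.
P = 3/5 × 3/4 = 9/20.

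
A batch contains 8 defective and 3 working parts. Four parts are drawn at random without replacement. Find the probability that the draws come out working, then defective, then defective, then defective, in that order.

7/55

Each draw changes the counts, so multiply the conditional probabilities along the sequence:
P = 3/11 × 8/10 × 7/9 × 6/8 = 1008/7920 = 7/55.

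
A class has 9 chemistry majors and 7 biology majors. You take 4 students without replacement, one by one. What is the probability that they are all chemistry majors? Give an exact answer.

9/130

P(every draw is a chemistry major) = 9/16 × 8/15 × 7/14 × 6/13 = 3024/43680 = 9/130.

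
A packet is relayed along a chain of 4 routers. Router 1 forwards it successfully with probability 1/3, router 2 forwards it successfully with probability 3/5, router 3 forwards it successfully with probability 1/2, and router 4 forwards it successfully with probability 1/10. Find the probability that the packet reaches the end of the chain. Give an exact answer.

Each stage is reached only if all earlier stages succeed, so
P = 1/3 × 3/5 × 1/2 × 1/10 = 3/300 = 1/100.

1/100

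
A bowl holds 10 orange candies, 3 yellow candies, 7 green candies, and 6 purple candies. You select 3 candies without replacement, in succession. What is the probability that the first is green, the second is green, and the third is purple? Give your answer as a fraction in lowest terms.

21/1300

Each draw changes the counts, so multiply the conditional probabilities along the sequence:
P = 7/26 × 6/25 × 6/24 = 252/15600 = 21/1300.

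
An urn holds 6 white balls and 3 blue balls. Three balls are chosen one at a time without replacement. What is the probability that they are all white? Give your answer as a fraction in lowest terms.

5/21

P(all white) = 6/9 × 5/8 × 4/7 = 120/504 = 5/21.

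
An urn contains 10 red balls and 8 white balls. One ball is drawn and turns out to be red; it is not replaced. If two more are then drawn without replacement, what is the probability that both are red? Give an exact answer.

With the first ball removed, 9 red remain out of 17.
P = 9/17 × 8/16 = 72/272 = 9/34.

9/34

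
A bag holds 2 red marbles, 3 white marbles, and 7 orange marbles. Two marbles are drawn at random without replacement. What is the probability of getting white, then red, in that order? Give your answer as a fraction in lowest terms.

Each draw changes the counts, so multiply the conditional probabilities along the sequence:
P = 3/12 × 2/11 = 6/132 = 1/22.

1/22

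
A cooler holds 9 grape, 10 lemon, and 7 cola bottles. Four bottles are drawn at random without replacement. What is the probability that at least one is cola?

5537/7475

P(no cola) = 19/26 × 18/25 × 17/24 × 16/23 = 93024/358800 = 1938/7475.
P(at least one) = 1 − 1938/7475 = 5537/7475.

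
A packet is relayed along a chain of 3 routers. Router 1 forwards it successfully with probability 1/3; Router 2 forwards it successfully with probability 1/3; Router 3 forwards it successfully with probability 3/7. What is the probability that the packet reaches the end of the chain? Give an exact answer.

Each stage is reached only if all earlier stages succeed, so
P = 1/3 × 1/3 × 3/7 = 3/63 = 1/21.

1/21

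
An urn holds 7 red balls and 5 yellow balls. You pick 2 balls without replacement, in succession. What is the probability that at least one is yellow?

P(no yellow) = 7/12 × 6/11 = 42/132 = 7/22.
P(at least one) = 1 − 7/22 = 15/22.

15/22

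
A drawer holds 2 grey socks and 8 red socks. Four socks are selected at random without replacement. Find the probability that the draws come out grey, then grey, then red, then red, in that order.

Each draw changes the counts, so multiply the conditional probabilities along the sequence:
P = 2/10 × 1/9 × 8/8 × 7/7 = 112/5040 = 1/45.

1/45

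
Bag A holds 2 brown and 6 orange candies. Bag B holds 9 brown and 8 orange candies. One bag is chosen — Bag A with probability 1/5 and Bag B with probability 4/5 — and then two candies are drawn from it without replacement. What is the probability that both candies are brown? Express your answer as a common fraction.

521/2380

From Bag A: P(both brown) = (2/8)(1/7) = 1/28.
From Bag B: P(both brown) = (9/17)(8/16) = 9/34.
Total probability = (1/5)(1/28) + (4/5)(9/34) = 521/2380.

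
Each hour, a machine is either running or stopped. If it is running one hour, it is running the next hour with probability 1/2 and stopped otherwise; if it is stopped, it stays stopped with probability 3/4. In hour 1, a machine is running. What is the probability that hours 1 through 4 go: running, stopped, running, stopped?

1/16

Hour 1 is given. For each transition, use the conditional probability from the current state:
P(stopped | running) = 1/2; P(running | stopped) = 1/4; P(stopped | running) = 1/2.
P = 1/2 × 1/4 × 1/2 = 1/16.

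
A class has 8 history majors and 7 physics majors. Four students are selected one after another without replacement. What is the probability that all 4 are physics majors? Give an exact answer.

P(every draw is a physics major) = 7/15 × 6/14 × 5/13 × 4/12 = 840/32760 = 1/39.

1/39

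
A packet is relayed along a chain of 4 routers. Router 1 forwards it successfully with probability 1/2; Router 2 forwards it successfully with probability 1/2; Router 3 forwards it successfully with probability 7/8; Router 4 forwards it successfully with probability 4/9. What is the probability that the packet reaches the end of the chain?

7/72

The events are sequential, so multiply the conditional probabilities:
P = 1/2 × 1/2 × 7/8 × 4/9 = 28/288 = 7/72.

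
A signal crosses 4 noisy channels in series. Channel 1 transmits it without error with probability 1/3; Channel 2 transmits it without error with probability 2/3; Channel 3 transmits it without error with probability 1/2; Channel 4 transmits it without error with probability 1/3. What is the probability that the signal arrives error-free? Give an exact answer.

1/27

Each stage is reached only if all earlier stages succeed, so
P = 1/3 × 2/3 × 1/2 × 1/3 = 2/54 = 1/27.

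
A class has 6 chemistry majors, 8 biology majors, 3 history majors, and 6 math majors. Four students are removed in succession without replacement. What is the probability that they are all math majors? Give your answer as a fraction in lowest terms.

P = 6/23 × 5/22 × 4/21 × 3/20 = 360/212520 = 3/1771.

3/1771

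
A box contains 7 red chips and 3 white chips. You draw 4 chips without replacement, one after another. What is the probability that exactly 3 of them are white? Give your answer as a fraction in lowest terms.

One ordering (white drawn first) has probability 3/10 × 2/9 × 1/8 × 7/7 = 42/5040 = 1/120.
There are C(4,3) = 4 such orderings, each equally likely, so P = 4 × 1/120 = 1/30.

1/30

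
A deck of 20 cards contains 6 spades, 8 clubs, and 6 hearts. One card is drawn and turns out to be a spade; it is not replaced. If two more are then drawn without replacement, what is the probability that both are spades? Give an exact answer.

10/171

With the first card removed, 5 spades remain out of 19.
P = 5/19 × 4/18 = 20/342 = 10/171.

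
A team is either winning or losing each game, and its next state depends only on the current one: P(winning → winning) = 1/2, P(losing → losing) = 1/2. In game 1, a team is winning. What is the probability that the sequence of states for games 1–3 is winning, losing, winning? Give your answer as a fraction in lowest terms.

Game 1 is given. For each transition, use the conditional probability from the current state:
P(losing | winning) = 1/2; P(winning | losing) = 1/2.
P = 1/2 × 1/2 = 1/4.

1/4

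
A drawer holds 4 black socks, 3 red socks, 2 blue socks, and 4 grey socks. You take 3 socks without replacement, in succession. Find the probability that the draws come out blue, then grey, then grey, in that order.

Multiply the probability of each draw given the previous ones:
P = 2/13 × 4/12 × 3/11 = 24/1716 = 2/143.

2/143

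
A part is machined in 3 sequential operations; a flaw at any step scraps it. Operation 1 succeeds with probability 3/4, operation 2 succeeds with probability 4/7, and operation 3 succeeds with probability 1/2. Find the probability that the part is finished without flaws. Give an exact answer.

Each stage is reached only if all earlier stages succeed, so
P = 3/4 × 4/7 × 1/2 = 12/56 = 3/14.

3/14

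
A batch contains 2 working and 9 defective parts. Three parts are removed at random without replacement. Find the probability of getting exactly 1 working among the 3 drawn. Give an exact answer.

One ordering (working drawn first) has probability 2/11 × 9/10 × 8/9 = 144/990 = 8/55.
There are C(3,1) = 3 such orderings, each equally likely, so P = 3 × 8/55 = 24/55.

24/55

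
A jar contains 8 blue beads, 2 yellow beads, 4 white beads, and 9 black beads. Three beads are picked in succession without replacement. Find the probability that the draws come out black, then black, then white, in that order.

Chain rule:
P = 9/23 × 8/22 × 4/21 = 288/10626 = 48/1771.

48/1771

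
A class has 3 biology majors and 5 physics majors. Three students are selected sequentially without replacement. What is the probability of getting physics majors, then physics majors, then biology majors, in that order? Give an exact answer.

5/28

Multiply the probability of each draw given the previous ones:
P = 5/8 × 4/7 × 3/6 = 60/336 = 5/28.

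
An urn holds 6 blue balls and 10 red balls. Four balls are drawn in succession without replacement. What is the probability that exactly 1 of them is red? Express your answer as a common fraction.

One ordering (red drawn first) has probability 10/16 × 6/15 × 5/14 × 4/13 = 1200/43680 = 5/182.
There are C(4,1) = 4 such orderings, each equally likely, so P = 4 × 5/182 = 10/91.

10/91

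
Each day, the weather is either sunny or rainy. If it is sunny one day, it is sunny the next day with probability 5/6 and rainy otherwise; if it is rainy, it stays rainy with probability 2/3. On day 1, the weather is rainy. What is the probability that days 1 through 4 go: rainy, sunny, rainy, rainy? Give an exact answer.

1/27

Day 1 is given. For each transition, use the conditional probability from the current state:
P(sunny | rainy) = 1/3; P(rainy | sunny) = 1/6; P(rainy | rainy) = 2/3.
P = 1/3 × 1/6 × 2/3 = 2/54 = 1/27.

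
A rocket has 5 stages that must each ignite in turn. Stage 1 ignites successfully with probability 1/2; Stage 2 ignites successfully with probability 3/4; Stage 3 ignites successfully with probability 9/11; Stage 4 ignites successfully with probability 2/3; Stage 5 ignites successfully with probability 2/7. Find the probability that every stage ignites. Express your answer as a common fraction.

The events are sequential, so multiply the conditional probabilities:
P = 1/2 × 3/4 × 9/11 × 2/3 × 2/7 = 108/1848 = 9/154.

9/154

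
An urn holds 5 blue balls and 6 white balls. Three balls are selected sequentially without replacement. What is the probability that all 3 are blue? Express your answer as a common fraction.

P(all blue) = 5/11 × 4/10 × 3/9 = 60/990 = 2/33.

2/33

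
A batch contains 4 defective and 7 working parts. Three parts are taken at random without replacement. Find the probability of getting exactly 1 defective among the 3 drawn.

28/55

One ordering (defective drawn first) has probability 4/11 × 7/10 × 6/9 = 168/990 = 28/165.
There are C(3,1) = 3 such orderings, each equally likely, so P = 3 × 28/165 = 28/55.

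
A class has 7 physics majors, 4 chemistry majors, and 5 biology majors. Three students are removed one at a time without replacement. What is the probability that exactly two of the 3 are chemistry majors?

One ordering (chemistry majors drawn first) has probability 4/16 × 3/15 × 12/14 = 144/3360 = 3/70.
There are C(3,2) = 3 such orderings, each equally likely, so P = 3 × 3/70 = 9/70.

9/70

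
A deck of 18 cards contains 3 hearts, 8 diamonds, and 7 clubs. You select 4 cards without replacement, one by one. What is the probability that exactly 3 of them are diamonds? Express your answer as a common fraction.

28/153

One ordering (diamonds drawn first) has probability 8/18 × 7/17 × 6/16 × 10/15 = 3360/73440 = 7/153.
There are C(4,3) = 4 such orderings, each equally likely, so P = 4 × 7/153 = 28/153.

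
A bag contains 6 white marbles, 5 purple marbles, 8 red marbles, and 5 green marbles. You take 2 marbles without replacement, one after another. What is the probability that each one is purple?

5/138

P(all purple) = 5/24 × 4/23 = 20/552 = 5/138.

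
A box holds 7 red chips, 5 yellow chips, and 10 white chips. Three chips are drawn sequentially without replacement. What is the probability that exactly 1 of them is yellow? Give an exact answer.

One ordering (yellow drawn first) has probability 5/22 × 17/21 × 16/20 = 1360/9240 = 34/231.
There are C(3,1) = 3 such orderings, each equally likely, so P = 3 × 34/231 = 34/77.

34/77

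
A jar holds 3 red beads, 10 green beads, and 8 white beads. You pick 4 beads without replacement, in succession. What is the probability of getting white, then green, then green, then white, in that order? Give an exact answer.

2/57

Multiply the probability of each draw given the previous ones:
P = 8/21 × 10/20 × 9/19 × 7/18 = 5040/143640 = 2/57.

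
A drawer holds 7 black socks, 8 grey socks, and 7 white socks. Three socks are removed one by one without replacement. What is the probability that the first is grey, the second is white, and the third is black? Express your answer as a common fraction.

7/165

Chain rule:
P = 8/22 × 7/21 × 7/20 = 392/9240 = 7/165.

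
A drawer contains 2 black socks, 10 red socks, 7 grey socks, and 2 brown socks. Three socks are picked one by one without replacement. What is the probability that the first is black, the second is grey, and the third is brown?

1/285

Each draw changes the counts, so multiply the conditional probabilities along the sequence:
P = 2/21 × 7/20 × 2/19 = 28/7980 = 1/285.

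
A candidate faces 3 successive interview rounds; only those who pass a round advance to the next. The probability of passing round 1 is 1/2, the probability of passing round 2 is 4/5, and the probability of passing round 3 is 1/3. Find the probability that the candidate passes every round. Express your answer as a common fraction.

2/15

The events are sequential, so multiply the conditional probabilities:
P = 1/2 × 4/5 × 1/3 = 4/30 = 2/15.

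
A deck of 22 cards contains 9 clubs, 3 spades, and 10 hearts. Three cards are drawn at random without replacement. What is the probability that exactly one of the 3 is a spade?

One ordering (a spade drawn first) has probability 3/22 × 19/21 × 18/20 = 1026/9240 = 171/1540.
There are C(3,1) = 3 such orderings, each equally likely, so P = 3 × 171/1540 = 513/1540.

513/1540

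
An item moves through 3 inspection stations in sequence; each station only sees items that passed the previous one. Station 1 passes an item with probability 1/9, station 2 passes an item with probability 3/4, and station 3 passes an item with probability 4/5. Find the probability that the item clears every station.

1/15

Each stage is reached only if all earlier stages succeed, so
P = 1/9 × 3/4 × 4/5 = 12/180 = 1/15.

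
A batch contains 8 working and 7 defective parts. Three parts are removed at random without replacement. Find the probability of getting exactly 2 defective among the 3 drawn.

24/65

One ordering (defective drawn first) has probability 7/15 × 6/14 × 8/13 = 336/2730 = 8/65.
There are C(3,2) = 3 such orderings, each equally likely, so P = 3 × 8/65 = 24/65.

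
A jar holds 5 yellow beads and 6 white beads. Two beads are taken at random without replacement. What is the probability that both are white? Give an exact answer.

P = 6/11 × 5/10 = 30/110 = 3/11.

3/11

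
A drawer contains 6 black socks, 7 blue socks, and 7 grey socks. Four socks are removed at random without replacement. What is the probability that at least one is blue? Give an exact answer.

P(no blue) = 13/20 × 12/19 × 11/18 × 10/17 = 17160/116280 = 143/969.
P(at least one) = 1 − 143/969 = 826/969.

826/969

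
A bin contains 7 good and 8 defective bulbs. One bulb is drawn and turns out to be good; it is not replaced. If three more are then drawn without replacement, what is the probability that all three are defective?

With the first bulb removed, 8 defective remain out of 14.
P = 8/14 × 7/13 × 6/12 = 336/2184 = 2/13.

2/13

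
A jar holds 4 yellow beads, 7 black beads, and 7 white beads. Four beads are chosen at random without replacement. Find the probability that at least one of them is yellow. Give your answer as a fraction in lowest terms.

P(no yellow) = 14/18 × 13/17 × 12/16 × 11/15 = 24024/73440 = 1001/3060.
P(at least one) = 1 − 1001/3060 = 2059/3060.

2059/3060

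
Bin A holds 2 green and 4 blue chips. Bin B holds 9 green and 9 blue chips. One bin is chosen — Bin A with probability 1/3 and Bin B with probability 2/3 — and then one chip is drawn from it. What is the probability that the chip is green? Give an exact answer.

4/9

From Bin A: P(green) = 2/6.
From Bin B: P(green) = 9/18.
Total probability = (1/3)(2/6) + (2/3)(9/18) = 4/9.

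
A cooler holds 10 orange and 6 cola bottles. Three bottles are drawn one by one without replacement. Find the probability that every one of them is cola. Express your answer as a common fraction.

1/28

P(every draw is cola) = 6/16 × 5/15 × 4/14 = 120/3360 = 1/28.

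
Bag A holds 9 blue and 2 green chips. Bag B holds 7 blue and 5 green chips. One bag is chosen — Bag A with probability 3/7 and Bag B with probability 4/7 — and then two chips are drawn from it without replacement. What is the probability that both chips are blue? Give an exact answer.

178/385

From Bag A: P(both blue) = (9/11)(8/10) = 36/55.
From Bag B: P(both blue) = (7/12)(6/11) = 7/22.
Total probability = (3/7)(36/55) + (4/7)(7/22) = 178/385.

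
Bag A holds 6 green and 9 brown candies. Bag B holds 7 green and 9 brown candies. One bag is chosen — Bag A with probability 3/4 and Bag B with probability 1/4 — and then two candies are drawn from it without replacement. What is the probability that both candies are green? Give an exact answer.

From Bag A: P(both green) = (6/15)(5/14) = 1/7.
From Bag B: P(both green) = (7/16)(6/15) = 7/40.
Total probability = (3/4)(1/7) + (1/4)(7/40) = 169/1120.

169/1120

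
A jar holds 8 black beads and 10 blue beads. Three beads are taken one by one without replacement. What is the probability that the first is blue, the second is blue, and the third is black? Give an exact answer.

5/34

Chain rule:
P = 10/18 × 9/17 × 8/16 = 720/4896 = 5/34.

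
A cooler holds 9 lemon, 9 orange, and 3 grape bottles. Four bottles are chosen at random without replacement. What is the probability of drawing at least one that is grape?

65/133

P(no grape) = 18/21 × 17/20 × 16/19 × 15/18 = 73440/143640 = 68/133.
P(at least one) = 1 − 68/133 = 65/133.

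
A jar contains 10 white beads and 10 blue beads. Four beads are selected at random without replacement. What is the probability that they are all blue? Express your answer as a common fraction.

14/323

P(all blue) = 10/20 × 9/19 × 8/18 × 7/17 = 5040/116280 = 14/323.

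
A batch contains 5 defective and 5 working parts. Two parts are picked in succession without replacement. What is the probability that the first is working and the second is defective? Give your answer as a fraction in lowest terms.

Multiply the probability of each draw given the previous ones:
P = 5/10 × 5/9 = 25/90 = 5/18.

5/18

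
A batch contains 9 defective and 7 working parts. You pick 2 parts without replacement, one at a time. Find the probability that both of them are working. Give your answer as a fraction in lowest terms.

7/40

P(every draw is working) = 7/16 × 6/15 = 42/240 = 7/40.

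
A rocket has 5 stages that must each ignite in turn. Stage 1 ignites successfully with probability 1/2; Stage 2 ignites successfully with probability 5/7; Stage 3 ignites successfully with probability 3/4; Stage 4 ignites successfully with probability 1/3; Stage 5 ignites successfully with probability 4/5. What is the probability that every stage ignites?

Each stage is reached only if all earlier stages succeed, so
P = 1/2 × 5/7 × 3/4 × 1/3 × 4/5 = 60/840 = 1/14.

1/14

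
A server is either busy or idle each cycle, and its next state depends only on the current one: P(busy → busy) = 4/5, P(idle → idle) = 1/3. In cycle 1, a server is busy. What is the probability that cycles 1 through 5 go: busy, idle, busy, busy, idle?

8/375

Cycle 1 is given. For each transition, use the conditional probability from the current state:
P(idle | busy) = 1/5; P(busy | idle) = 2/3; P(busy | busy) = 4/5; P(idle | busy) = 1/5.
P = 1/5 × 2/3 × 4/5 × 1/5 = 8/375.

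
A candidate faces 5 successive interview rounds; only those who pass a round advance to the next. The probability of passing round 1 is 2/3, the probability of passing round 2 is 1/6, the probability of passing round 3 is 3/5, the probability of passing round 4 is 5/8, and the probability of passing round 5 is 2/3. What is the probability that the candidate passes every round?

1/36

Each stage is reached only if all earlier stages succeed, so
P = 2/3 × 1/6 × 3/5 × 5/8 × 2/3 = 60/2160 = 1/36.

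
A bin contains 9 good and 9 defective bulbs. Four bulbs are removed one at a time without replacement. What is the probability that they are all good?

P(every draw is good) = 9/18 × 8/17 × 7/16 × 6/15 = 3024/73440 = 7/170.

7/170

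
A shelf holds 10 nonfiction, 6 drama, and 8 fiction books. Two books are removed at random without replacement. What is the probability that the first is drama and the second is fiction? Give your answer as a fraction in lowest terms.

2/23

Multiply the probability of each draw given the previous ones:
P = 6/24 × 8/23 = 48/552 = 2/23.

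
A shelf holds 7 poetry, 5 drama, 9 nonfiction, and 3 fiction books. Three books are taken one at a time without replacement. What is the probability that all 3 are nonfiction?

P = 9/24 × 8/23 × 7/22 = 504/12144 = 21/506.

21/506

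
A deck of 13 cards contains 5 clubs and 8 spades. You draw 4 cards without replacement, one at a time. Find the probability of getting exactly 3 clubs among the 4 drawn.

16/143

One ordering (clubs drawn first) has probability 5/13 × 4/12 × 3/11 × 8/10 = 480/17160 = 4/143.
There are C(4,3) = 4 such orderings, each equally likely, so P = 4 × 4/143 = 16/143.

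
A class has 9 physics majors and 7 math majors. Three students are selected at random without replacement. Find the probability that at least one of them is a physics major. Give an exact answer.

P(no physics majors) = 7/16 × 6/15 × 5/14 = 210/3360 = 1/16.
P(at least one) = 1 − 1/16 = 15/16.

15/16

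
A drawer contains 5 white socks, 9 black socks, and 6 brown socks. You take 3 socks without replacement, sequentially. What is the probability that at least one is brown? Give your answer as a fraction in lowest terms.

194/285

P(no brown) = 14/20 × 13/19 × 12/18 = 2184/6840 = 91/285.
P(at least one) = 1 − 91/285 = 194/285.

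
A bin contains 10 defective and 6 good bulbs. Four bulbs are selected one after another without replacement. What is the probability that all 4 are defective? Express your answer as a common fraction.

P(every draw is defective) = 10/16 × 9/15 × 8/14 × 7/13 = 5040/43680 = 3/26.

3/26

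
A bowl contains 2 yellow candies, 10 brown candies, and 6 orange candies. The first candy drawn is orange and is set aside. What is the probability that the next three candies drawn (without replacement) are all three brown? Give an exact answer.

With the first candy removed, 10 brown remain out of 17.
P = 10/17 × 9/16 × 8/15 = 720/4080 = 3/17.

3/17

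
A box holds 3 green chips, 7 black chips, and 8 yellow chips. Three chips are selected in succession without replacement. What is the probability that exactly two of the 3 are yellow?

One ordering (yellow drawn first) has probability 8/18 × 7/17 × 10/16 = 560/4896 = 35/306.
There are C(3,2) = 3 such orderings, each equally likely, so P = 3 × 35/306 = 35/102.

35/102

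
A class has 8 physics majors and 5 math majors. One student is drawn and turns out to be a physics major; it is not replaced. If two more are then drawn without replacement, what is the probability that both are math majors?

5/33

After the first draw, 5 of the remaining 12 students are math majors.
P = 5/12 × 4/11 = 20/132 = 5/33.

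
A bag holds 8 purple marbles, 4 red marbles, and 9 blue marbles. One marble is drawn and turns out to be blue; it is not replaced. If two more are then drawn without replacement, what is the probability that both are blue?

14/95

After the first draw, 8 of the remaining 20 marbles are blue.
P = 8/20 × 7/19 = 56/380 = 14/95.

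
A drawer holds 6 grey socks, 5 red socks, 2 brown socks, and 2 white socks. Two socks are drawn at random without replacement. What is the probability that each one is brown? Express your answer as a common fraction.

P(every draw is brown) = 2/15 × 1/14 = 2/210 = 1/105.

1/105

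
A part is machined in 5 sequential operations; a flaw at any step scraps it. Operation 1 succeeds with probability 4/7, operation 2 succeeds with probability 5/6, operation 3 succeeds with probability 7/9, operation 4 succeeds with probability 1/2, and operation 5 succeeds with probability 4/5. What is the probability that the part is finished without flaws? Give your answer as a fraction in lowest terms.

4/27

Multiplying along the chain,
P = 4/7 × 5/6 × 7/9 × 1/2 × 4/5 = 560/3780 = 4/27.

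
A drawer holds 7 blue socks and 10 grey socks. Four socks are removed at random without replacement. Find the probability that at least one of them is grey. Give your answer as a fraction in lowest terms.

P(no grey) = 7/17 × 6/16 × 5/15 × 4/14 = 840/57120 = 1/68.
P(at least one) = 1 − 1/68 = 67/68.

67/68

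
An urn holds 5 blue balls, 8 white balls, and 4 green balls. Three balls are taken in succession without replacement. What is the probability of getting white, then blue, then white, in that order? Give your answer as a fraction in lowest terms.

7/102

Multiply the probability of each draw given the previous ones:
P = 8/17 × 5/16 × 7/15 = 280/4080 = 7/102.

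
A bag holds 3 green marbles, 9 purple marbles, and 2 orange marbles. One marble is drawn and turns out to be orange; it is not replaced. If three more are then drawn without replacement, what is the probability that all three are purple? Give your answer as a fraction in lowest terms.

After the first draw, 9 of the remaining 13 marbles are purple.
P = 9/13 × 8/12 × 7/11 = 504/1716 = 42/143.

42/143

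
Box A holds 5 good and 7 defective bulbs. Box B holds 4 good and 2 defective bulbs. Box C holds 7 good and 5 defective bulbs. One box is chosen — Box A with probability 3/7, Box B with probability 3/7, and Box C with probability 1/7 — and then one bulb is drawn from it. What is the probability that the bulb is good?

From Box A: P(good) = 5/12.
From Box B: P(good) = 4/6.
From Box C: P(good) = 7/12.
Total probability = (3/7)(5/12) + (3/7)(4/6) + (1/7)(7/12) = 23/42.

23/42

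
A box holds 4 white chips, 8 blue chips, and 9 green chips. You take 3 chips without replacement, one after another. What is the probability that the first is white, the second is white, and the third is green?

Multiply the probability of each draw given the previous ones:
P = 4/21 × 3/20 × 9/19 = 108/7980 = 9/665.

9/665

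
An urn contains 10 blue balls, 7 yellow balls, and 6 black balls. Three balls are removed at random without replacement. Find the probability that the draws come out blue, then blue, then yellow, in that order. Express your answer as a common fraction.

Multiply the probability of each draw given the previous ones:
P = 10/23 × 9/22 × 7/21 = 630/10626 = 15/253.

15/253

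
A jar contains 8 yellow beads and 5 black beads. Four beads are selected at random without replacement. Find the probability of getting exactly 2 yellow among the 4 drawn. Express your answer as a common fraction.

One ordering (yellow drawn first) has probability 8/13 × 7/12 × 5/11 × 4/10 = 1120/17160 = 28/429.
There are C(4,2) = 6 such orderings, each equally likely, so P = 6 × 28/429 = 56/143.

56/143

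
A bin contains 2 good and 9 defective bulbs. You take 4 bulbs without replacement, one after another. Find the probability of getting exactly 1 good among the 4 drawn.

28/55

One ordering (good drawn first) has probability 2/11 × 9/10 × 8/9 × 7/8 = 1008/7920 = 7/55.
There are C(4,1) = 4 such orderings, each equally likely, so P = 4 × 7/55 = 28/55.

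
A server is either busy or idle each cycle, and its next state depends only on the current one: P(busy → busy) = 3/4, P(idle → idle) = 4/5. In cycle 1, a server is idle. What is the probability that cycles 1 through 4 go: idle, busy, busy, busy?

Cycle 1 is given. For each transition, use the conditional probability from the current state:
P(busy | idle) = 1/5; P(busy | busy) = 3/4; P(busy | busy) = 3/4.
P = 1/5 × 3/4 × 3/4 = 9/80.

9/80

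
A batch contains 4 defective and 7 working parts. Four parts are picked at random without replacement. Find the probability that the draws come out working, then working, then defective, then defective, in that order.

7/110

Chain rule:
P = 7/11 × 6/10 × 4/9 × 3/8 = 504/7920 = 7/110.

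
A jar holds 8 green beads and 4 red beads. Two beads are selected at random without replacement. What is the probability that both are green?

14/33

P = 8/12 × 7/11 = 56/132 = 14/33.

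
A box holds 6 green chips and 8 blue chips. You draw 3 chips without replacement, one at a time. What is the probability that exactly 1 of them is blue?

30/91

One ordering (blue drawn first) has probability 8/14 × 6/13 × 5/12 = 240/2184 = 10/91.
There are C(3,1) = 3 such orderings, each equally likely, so P = 3 × 10/91 = 30/91.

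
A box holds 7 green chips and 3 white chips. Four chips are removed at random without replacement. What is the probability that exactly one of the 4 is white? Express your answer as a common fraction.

One ordering (white drawn first) has probability 3/10 × 7/9 × 6/8 × 5/7 = 630/5040 = 1/8.
There are C(4,1) = 4 such orderings, each equally likely, so P = 4 × 1/8 = 1/2.

1/2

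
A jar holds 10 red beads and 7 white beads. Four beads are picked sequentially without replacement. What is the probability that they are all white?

P(all white) = 7/17 × 6/16 × 5/15 × 4/14 = 840/57120 = 1/68.

1/68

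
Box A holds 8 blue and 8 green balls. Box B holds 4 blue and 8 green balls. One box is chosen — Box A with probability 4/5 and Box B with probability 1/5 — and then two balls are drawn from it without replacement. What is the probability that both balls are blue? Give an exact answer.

From Box A: P(both blue) = (8/16)(7/15) = 7/30.
From Box B: P(both blue) = (4/12)(3/11) = 1/11.
Total probability = (4/5)(7/30) + (1/5)(1/11) = 169/825.

169/825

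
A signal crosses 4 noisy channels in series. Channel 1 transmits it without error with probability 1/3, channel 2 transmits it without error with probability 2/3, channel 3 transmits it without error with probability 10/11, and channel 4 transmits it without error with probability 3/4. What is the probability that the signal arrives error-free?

Each stage is reached only if all earlier stages succeed, so
P = 1/3 × 2/3 × 10/11 × 3/4 = 60/396 = 5/33.

5/33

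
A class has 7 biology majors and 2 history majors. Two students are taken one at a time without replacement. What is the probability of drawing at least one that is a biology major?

35/36

P(no biology majors) = 2/9 × 1/8 = 2/72 = 1/36.
P(at least one) = 1 − 1/36 = 35/36.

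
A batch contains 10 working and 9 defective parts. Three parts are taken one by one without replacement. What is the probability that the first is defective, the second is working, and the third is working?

Multiply the probability of each draw given the previous ones:
P = 9/19 × 10/18 × 9/17 = 810/5814 = 45/323.

45/323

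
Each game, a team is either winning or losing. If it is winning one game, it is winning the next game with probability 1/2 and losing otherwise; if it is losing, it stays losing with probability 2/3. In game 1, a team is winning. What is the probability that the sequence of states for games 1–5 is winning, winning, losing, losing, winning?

Game 1 is given. For each transition, use the conditional probability from the current state:
P(winning | winning) = 1/2; P(losing | winning) = 1/2; P(losing | losing) = 2/3; P(winning | losing) = 1/3.
P = 1/2 × 1/2 × 2/3 × 1/3 = 2/36 = 1/18.

1/18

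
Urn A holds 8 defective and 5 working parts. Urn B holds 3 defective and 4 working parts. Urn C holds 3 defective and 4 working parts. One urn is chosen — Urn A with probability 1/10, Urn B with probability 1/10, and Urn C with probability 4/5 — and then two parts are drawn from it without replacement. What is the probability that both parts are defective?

449/2730

From Urn A: P(both defective) = (8/13)(7/12) = 14/39.
From Urn B: P(both defective) = (3/7)(2/6) = 1/7.
From Urn C: P(both defective) = (3/7)(2/6) = 1/7.
Total probability = (1/10)(14/39) + (1/10)(1/7) + (4/5)(1/7) = 449/2730.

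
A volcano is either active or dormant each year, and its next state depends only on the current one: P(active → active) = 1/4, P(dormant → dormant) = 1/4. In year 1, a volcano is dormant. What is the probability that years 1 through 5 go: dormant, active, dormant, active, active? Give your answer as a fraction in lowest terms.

27/256

Year 1 is given. For each transition, use the conditional probability from the current state:
P(active | dormant) = 3/4; P(dormant | active) = 3/4; P(active | dormant) = 3/4; P(active | active) = 1/4.
P = 3/4 × 3/4 × 3/4 × 1/4 = 27/256.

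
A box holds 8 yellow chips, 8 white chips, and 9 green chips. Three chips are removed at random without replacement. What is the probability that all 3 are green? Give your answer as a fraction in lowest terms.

21/575

P = 9/25 × 8/24 × 7/23 = 504/13800 = 21/575.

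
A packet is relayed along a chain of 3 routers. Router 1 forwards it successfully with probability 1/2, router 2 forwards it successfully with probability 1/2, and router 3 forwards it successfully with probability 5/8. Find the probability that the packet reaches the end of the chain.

Each stage is reached only if all earlier stages succeed, so
P = 1/2 × 1/2 × 5/8 = 5/32.

5/32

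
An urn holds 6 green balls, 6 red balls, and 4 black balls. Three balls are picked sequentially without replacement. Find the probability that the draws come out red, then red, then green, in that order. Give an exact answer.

3/56

Each draw changes the counts, so multiply the conditional probabilities along the sequence:
P = 6/16 × 5/15 × 6/14 = 180/3360 = 3/56.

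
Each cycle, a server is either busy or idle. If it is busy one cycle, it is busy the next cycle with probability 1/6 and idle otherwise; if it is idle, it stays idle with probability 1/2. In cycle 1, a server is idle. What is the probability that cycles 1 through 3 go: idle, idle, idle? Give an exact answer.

1/4

Cycle 1 is given. For each transition, use the conditional probability from the current state:
P(idle | idle) = 1/2; P(idle | idle) = 1/2.
P = 1/2 × 1/2 = 1/4.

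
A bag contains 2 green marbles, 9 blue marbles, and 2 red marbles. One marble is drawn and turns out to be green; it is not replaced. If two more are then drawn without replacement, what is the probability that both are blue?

6/11

After the first draw, 9 of the remaining 12 marbles are blue.
P = 9/12 × 8/11 = 72/132 = 6/11.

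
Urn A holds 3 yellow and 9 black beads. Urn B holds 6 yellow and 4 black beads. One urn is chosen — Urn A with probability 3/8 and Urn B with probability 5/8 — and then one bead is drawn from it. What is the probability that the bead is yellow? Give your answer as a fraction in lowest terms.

From Urn A: P(yellow) = 3/12.
From Urn B: P(yellow) = 6/10.
Total probability = (3/8)(3/12) + (5/8)(6/10) = 15/32.

15/32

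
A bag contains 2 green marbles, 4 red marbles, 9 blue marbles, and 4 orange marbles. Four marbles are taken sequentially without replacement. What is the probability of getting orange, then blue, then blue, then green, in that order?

2/323

Each draw changes the counts, so multiply the conditional probabilities along the sequence:
P = 4/19 × 9/18 × 8/17 × 2/16 = 576/93024 = 2/323.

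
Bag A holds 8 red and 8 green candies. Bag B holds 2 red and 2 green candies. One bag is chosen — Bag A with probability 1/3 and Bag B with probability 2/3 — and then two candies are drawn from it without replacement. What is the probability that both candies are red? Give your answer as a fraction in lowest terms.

From Bag A: P(both red) = (8/16)(7/15) = 7/30.
From Bag B: P(both red) = (2/4)(1/3) = 1/6.
Total probability = (1/3)(7/30) + (2/3)(1/6) = 17/90.

17/90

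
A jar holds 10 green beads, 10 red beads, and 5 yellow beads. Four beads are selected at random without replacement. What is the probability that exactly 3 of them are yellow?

4/253

One ordering (yellow drawn first) has probability 5/25 × 4/24 × 3/23 × 20/22 = 1200/303600 = 1/253.
There are C(4,3) = 4 such orderings, each equally likely, so P = 4 × 1/253 = 4/253.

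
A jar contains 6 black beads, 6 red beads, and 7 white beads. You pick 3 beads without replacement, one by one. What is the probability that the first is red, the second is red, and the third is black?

10/323

Multiply the probability of each draw given the previous ones:
P = 6/19 × 5/18 × 6/17 = 180/5814 = 10/323.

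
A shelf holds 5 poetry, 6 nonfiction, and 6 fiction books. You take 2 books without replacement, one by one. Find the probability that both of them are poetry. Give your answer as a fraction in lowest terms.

P(all poetry) = 5/17 × 4/16 = 20/272 = 5/68.

5/68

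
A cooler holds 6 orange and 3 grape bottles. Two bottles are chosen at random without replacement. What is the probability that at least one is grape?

P(no grape) = 6/9 × 5/8 = 30/72 = 5/12.
P(at least one) = 1 − 5/12 = 7/12.

7/12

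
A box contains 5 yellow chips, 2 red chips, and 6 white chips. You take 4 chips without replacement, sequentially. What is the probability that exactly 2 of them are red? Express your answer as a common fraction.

One ordering (red drawn first) has probability 2/13 × 1/12 × 11/11 × 10/10 = 220/17160 = 1/78.
There are C(4,2) = 6 such orderings, each equally likely, so P = 6 × 1/78 = 1/13.

1/13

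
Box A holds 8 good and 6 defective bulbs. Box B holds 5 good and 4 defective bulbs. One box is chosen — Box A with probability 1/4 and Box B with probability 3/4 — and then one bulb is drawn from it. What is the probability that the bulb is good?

From Box A: P(good) = 8/14.
From Box B: P(good) = 5/9.
Total probability = (1/4)(8/14) + (3/4)(5/9) = 47/84.

47/84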